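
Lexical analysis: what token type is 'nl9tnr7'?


Pattern: letter/underscore followed by alphanumerics, not a keyword
Type: IDENTIFIER


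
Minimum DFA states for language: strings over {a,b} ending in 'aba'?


Track the longest suffix of input matching a prefix of 'aba': 4 classes (prefixes of length 0..3)
Minimal DFA: 4 states


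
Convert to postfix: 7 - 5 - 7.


Left to right (same or higher precedence on left)
Postfix: 7 5 - 7 -


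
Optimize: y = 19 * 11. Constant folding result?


19 * 11 = 209 at compile time
Optimized: y = 209


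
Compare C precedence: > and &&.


'>' is relational (level 7); '&&' is logical AND (level 2)
Higher level binds tighter
'>' has higher precedence than '&&'


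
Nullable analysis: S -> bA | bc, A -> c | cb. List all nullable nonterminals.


A nonterminal is nullable iff some alternative derives ε (directly, or every symbol in it is nullable)
Nullable: {}


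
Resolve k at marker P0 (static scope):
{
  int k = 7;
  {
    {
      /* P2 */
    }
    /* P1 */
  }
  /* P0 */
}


k declared in the same block as P0
k = 7


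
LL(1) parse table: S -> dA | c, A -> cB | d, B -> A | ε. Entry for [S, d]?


For [S, d]: 'd' ∈ FIRST(dA)
Entry: S -> dA


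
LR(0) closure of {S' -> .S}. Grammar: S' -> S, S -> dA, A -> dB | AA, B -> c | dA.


Start: S' -> .S
For each item with dot before a nonterminal B, add B -> .γ for every B-production
Closure: [S' -> .S, S -> .dA]


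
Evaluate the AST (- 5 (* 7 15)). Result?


Evaluate inner: (* 7 15) = 105
Evaluate root: (- 5 105) = -100
Result: -100


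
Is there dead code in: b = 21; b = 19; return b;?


first assignment to b is overwritten before any read
Dead: 'b = 21'


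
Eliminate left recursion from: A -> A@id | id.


Left-recursive alternatives: A@id; non-recursive: id
Introduce A': A -> idA', A' -> @idA' | ε


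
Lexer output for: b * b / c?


Scan left to right, longest-match per lexeme
Tokens: ID(b), OP(*), ID(b), OP(/), ID(c)


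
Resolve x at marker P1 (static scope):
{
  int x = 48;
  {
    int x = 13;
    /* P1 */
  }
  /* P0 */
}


x declared in the same block as P1
x = 13


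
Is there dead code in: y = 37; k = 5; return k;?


y is assigned but never read
Dead: 'y = 37'


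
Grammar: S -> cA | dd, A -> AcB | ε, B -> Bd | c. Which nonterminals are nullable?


A nonterminal is nullable iff some alternative derives ε (directly, or every symbol in it is nullable)
Nullable: {A}


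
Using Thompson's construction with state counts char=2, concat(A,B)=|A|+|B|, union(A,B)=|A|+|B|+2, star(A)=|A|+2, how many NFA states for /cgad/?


Syntax tree has 4 char leaf(s), 0 union(s), 0 star(s)
chars contribute 4×2 = 8; each union adds +2; each star adds +2
Total: 8 + 0 + 0 = 8 states


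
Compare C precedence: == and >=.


'>=' is relational (level 7); '==' is equality (level 6)
Higher level binds tighter
'>=' has higher precedence than '=='


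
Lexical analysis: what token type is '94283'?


Pattern: digits only
Type: INTEGER_LITERAL


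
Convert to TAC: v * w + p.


Break into single-operator statements:
t1 = v * w
t2 = t1 + p


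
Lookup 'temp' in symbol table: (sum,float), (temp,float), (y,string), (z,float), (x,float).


Lookup 'temp' → type float


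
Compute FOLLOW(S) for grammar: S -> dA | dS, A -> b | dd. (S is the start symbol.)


$ ∈ FOLLOW(S). For each A -> αBβ: add FIRST(β)\{ε} to FOLLOW(B); if β nullable, add FOLLOW(A).
FOLLOW(S) = {$}


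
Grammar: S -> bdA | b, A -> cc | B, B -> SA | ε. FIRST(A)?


Per alternative of A: FIRST(cc) = {c}; FIRST(B) = {b, ε}
FIRST(A) = {b, c, ε}


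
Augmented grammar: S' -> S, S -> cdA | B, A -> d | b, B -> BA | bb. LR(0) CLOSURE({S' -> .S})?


Start: S' -> .S
For each item with dot before a nonterminal B, add B -> .γ for every B-production
Closure: [S' -> .S, S -> .cdA, S -> .B, B -> .BA, B -> .bb]


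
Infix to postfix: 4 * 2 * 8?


Left to right (same or higher precedence on left)
Postfix: 4 2 * 8 *


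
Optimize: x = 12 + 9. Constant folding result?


12 + 9 = 21 at compile time
Optimized: x = 21


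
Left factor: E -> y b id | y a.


Common prefix: 'y'
Factored: E -> y E', E' -> b id | a


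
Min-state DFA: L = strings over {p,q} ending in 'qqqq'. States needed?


Track the longest suffix of input matching a prefix of 'qqqq': 5 classes (prefixes of length 0..4)
Minimal DFA: 5 states


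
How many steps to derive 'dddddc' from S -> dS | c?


Derivation: S => dS => ddS => dddS => ddddS => dddddS => dddddc
Steps: 6


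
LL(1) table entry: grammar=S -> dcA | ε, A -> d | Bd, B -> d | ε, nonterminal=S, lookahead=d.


For [S, d]: 'd' ∈ FIRST(dcA)
Entry: S -> dcA


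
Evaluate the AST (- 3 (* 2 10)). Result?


Evaluate inner: (* 2 10) = 20
Evaluate root: (- 3 20) = -17
Result: -17


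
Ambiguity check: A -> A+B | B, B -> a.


precedence layered via separate nonterminal B: deterministic
Unambiguous


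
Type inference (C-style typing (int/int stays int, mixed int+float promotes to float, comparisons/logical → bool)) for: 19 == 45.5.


Operand types: int == float
Rule: comparison yields bool
Result type: bool


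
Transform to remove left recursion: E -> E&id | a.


Left-recursive alternatives: E&id; non-recursive: a
Introduce E': E -> aE', E' -> &idE' | ε


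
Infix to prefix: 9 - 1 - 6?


left-to-right (same/higher precedence on left): tree is (- (- 9 1) 6)
Prefix: - - 9 1 6


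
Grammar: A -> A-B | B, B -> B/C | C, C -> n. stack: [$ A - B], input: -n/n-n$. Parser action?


handle 'A-B' on top; lookahead ∈ FOLLOW(A) = {-, $}
Action: reduce (A -> A-B)


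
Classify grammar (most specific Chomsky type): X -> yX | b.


Right-linear: every RHS is a terminal or a terminal followed by one nonterminal
Classification: Type 3 (Regular)


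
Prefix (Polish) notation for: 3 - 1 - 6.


left-to-right (same/higher precedence on left): tree is (- (- 3 1) 6)
Prefix: - - 3 1 6


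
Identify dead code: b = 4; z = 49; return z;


b is assigned but never read
Dead: 'b = 4'


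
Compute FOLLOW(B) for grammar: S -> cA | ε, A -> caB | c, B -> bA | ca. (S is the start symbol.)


$ ∈ FOLLOW(S). For each A -> αBβ: add FIRST(β)\{ε} to FOLLOW(B); if β nullable, add FOLLOW(A).
FOLLOW(B) = {$}


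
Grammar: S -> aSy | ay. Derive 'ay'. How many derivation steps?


Derivation: S => ay
Steps: 1


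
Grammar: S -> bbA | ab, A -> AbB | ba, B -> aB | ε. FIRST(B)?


Per alternative of B: FIRST(aB) = {a}; FIRST(ε) = {ε}
FIRST(B) = {a, ε}


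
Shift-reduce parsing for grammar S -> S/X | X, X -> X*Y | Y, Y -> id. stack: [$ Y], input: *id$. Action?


'Y' (not preceded by X*) is the handle for X -> Y
Action: reduce (X -> Y)


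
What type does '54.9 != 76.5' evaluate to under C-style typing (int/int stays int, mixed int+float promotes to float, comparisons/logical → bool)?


Operand types: float != float
Rule: comparison yields bool
Result type: bool


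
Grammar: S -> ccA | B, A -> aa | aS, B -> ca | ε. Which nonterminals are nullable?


A nonterminal is nullable iff some alternative derives ε (directly, or every symbol in it is nullable)
Nullable: {B, S}


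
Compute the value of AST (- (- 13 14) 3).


Evaluate inner: (- 13 14) = -1
Evaluate root: (- -1 3) = -4
Result: -4


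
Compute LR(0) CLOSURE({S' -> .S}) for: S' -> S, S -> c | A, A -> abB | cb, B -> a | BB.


Start: S' -> .S
For each item with dot before a nonterminal B, add B -> .γ for every B-production
Closure: [S' -> .S, S -> .c, S -> .A, A -> .abB, A -> .cb]


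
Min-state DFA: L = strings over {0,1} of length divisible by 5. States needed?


Track length mod 5: states 0..4, accept at 0
Minimal DFA: 5 states


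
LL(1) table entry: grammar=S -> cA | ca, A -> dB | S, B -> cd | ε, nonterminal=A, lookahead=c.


For [A, c]: 'c' ∈ FIRST(S)
Entry: A -> S


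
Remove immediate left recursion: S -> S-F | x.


Left-recursive alternatives: S-F; non-recursive: x
Introduce S': S -> xS', S' -> -FS' | ε


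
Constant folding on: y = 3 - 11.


3 - 11 = -8 at compile time
Optimized: y = -8


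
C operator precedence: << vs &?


'<<' is shift (level 8); '&' is bitwise AND (level 5)
Higher level binds tighter
'<<' has higher precedence than '&'


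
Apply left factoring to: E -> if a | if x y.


Common prefix: 'if'
Factored: E -> if E', E' -> a | x y


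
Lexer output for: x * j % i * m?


Scan left to right, longest-match per lexeme
Tokens: ID(x), OP(*), ID(j), OP(%), ID(i), OP(*), ID(m)


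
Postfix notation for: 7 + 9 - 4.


Left to right (same or higher precedence on left)
Postfix: 7 9 + 4 -


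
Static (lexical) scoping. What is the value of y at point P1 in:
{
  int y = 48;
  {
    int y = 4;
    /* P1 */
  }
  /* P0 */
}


y declared in the same block as P1
y = 4


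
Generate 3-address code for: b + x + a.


Break into single-operator statements:
t1 = b + x
t2 = t1 + a


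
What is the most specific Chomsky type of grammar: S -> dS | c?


Right-linear: every RHS is a terminal or a terminal followed by one nonterminal
Classification: Type 3 (Regular)


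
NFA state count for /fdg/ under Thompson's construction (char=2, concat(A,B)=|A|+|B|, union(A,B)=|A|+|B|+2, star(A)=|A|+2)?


Syntax tree has 3 char leaf(s), 0 union(s), 0 star(s)
chars contribute 3×2 = 6; each union adds +2; each star adds +2
Total: 6 + 0 + 0 = 6 states


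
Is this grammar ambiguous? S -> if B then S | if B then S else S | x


dangling else: 'if B then if B then x else x' parses two ways
Ambiguous


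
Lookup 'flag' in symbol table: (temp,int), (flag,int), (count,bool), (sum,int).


Lookup 'flag' → type int


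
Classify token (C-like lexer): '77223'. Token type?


Pattern: digits only
Type: INTEGER_LITERAL


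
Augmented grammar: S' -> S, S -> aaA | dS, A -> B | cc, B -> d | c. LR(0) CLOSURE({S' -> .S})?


Start: S' -> .S
For each item with dot before a nonterminal B, add B -> .γ for every B-production
Closure: [S' -> .S, S -> .aaA, S -> .dS]


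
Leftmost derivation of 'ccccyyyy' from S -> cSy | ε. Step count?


Derivation: S => cSy => ccSyy => cccSyyy => ccccSyyyy => ccccyyyy
Steps: 5


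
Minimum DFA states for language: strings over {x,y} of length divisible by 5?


Track length mod 5: states 0..4, accept at 0
Minimal DFA: 5 states


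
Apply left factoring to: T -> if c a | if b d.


Common prefix: 'if'
Factored: T -> if T', T' -> c a | b d


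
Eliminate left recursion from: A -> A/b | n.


Left-recursive alternatives: A/b; non-recursive: n
Introduce A': A -> nA', A' -> /bA' | ε


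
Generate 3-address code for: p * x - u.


Break into single-operator statements:
t1 = p * x
t2 = t1 - u


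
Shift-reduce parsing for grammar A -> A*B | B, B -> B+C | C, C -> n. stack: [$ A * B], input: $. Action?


handle 'A*B' on top; lookahead ∈ FOLLOW(A) = {*, $}
Action: reduce (A -> A*B)


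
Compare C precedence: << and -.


'-' is additive (level 9); '<<' is shift (level 8)
Higher level binds tighter
'-' has higher precedence than '<<'


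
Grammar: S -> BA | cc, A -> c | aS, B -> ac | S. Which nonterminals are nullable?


A nonterminal is nullable iff some alternative derives ε (directly, or every symbol in it is nullable)
Nullable: {}


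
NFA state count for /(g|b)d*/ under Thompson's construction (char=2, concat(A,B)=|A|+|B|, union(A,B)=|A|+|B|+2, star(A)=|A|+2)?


Syntax tree has 3 char leaf(s), 1 union(s), 1 star(s)
chars contribute 3×2 = 6; each union adds +2; each star adds +2
Total: 6 + 2 + 2 = 10 states


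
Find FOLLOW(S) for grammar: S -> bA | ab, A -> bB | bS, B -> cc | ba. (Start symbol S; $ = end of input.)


$ ∈ FOLLOW(S). For each A -> αBβ: add FIRST(β)\{ε} to FOLLOW(B); if β nullable, add FOLLOW(A).
FOLLOW(S) = {$}


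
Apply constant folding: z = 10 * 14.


10 * 14 = 140 at compile time
Optimized: z = 140


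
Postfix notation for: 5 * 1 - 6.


Left to right (same or higher precedence on left)
Postfix: 5 1 * 6 -


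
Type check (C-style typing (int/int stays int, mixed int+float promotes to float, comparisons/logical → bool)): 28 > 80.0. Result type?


Operand types: int > float
Rule: comparison yields bool
Result type: bool


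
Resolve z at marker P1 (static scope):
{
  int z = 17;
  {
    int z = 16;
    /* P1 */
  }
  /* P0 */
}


z declared in the same block as P1
z = 16


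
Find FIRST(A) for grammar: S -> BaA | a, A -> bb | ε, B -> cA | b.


Per alternative of A: FIRST(bb) = {b}; FIRST(ε) = {ε}
FIRST(A) = {b, ε}


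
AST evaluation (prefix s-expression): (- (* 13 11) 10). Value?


Evaluate inner: (* 13 11) = 143
Evaluate root: (- 143 10) = 133
Result: 133


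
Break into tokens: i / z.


Scan left to right, longest-match per lexeme
Tokens: ID(i), OP(/), ID(z)


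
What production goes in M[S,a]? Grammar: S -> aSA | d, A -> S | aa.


For [S, a]: 'a' ∈ FIRST(aSA)
Entry: S -> aSA


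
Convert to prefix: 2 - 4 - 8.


left-to-right (same/higher precedence on left): tree is (- (- 2 4) 8)
Prefix: - - 2 4 8


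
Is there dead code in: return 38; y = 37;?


statement follows a return and is unreachable
Dead: 'y = 37'


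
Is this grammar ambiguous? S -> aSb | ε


balanced a^n…b^n: each string has a unique parse
Unambiguous


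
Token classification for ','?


Pattern: delimiter/punctuation
Type: PUNCTUATION


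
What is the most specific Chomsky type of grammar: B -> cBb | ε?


Single nonterminal LHS, but c^n b^n is not regular
Classification: Type 2 (Context-Free)


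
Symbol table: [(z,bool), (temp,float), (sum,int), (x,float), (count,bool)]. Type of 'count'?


Lookup 'count' → type bool


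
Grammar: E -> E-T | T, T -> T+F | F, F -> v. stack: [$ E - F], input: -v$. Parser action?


'F' (not preceded by T+) is the handle for T -> F
Action: reduce (T -> F)


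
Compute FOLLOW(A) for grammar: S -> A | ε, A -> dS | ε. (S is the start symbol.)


$ ∈ FOLLOW(S). For each A -> αBβ: add FIRST(β)\{ε} to FOLLOW(B); if β nullable, add FOLLOW(A).
FOLLOW(A) = {$}


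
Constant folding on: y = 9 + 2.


9 + 2 = 11 at compile time
Optimized: y = 11


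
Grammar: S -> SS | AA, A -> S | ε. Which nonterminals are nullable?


A nonterminal is nullable iff some alternative derives ε (directly, or every symbol in it is nullable)
Nullable: {A, S}


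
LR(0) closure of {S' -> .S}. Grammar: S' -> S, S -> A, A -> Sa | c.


Start: S' -> .S
For each item with dot before a nonterminal B, add B -> .γ for every B-production
Closure: [S' -> .S, S -> .A, A -> .Sa, A -> .c]


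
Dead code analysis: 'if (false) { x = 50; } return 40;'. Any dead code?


condition is constant false, so the whole block is unreachable
Dead: 'if (false) { x = 50; }'


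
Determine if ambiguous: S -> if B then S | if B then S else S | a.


dangling else: 'if B then if B then a else a' parses two ways
Ambiguous


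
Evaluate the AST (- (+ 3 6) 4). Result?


Evaluate inner: (+ 3 6) = 9
Evaluate root: (- 9 4) = 5
Result: 5


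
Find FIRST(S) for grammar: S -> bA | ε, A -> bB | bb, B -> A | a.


Per alternative of S: FIRST(bA) = {b}; FIRST(ε) = {ε}
FIRST(S) = {b, ε}


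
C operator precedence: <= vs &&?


'<=' is relational (level 7); '&&' is logical AND (level 2)
Higher level binds tighter
'<=' has higher precedence than '&&'


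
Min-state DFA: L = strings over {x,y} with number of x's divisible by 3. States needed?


Track (count of x) mod 3: states 0..2, accept at 0
Minimal DFA: 3 states


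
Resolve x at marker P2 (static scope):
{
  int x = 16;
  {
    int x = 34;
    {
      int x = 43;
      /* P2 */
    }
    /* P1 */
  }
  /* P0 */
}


x declared in the same block as P2
x = 43


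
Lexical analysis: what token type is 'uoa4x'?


Pattern: letter/underscore followed by alphanumerics, not a keyword
Type: IDENTIFIER


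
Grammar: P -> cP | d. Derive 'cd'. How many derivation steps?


Derivation: P => cP => cd
Steps: 2


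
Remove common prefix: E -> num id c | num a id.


Common prefix: 'num'
Factored: E -> num E', E' -> id c | a id


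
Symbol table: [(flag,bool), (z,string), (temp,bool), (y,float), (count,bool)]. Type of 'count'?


Lookup 'count' → type bool


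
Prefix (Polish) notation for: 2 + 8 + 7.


left-to-right (same/higher precedence on left): tree is (+ (+ 2 8) 7)
Prefix: + + 2 8 7


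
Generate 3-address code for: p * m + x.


Break into single-operator statements:
t1 = p * m
t2 = t1 + x


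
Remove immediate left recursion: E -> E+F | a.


Left-recursive alternatives: E+F; non-recursive: a
Introduce E': E -> aE', E' -> +FE' | ε


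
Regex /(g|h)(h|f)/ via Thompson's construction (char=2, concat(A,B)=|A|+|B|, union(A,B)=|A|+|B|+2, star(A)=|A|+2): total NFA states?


Syntax tree has 4 char leaf(s), 2 union(s), 0 star(s)
chars contribute 4×2 = 8; each union adds +2; each star adds +2
Total: 8 + 4 + 0 = 12 states


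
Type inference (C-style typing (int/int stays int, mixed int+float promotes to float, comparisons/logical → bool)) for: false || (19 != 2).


Operand types: bool || bool
Rule: logical operators take bool operands and yield bool
Result type: bool


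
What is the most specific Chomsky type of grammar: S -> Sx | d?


Left-linear: every RHS is a terminal or one nonterminal followed by a terminal
Classification: Type 3 (Regular)


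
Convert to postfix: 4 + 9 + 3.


Left to right (same or higher precedence on left)
Postfix: 4 9 + 3 +


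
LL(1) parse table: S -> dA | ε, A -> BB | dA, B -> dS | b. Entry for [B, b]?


For [B, b]: 'b' ∈ FIRST(b)
Entry: B -> b


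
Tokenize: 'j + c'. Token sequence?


Scan left to right, longest-match per lexeme
Tokens: ID(j), OP(+), ID(c)


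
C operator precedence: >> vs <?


'>>' is shift (level 8); '<' is relational (level 7)
Higher level binds tighter
'>>' has higher precedence than '<'


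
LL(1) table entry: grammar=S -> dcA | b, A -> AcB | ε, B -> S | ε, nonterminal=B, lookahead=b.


For [B, b]: 'b' ∈ FIRST(S)
Entry: B -> S


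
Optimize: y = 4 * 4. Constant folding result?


4 * 4 = 16 at compile time
Optimized: y = 16


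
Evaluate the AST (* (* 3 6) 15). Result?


Evaluate inner: (* 3 6) = 18
Evaluate root: (* 18 15) = 270
Result: 270


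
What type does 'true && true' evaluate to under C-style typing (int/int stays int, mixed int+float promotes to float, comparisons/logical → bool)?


Operand types: bool && bool
Rule: logical operators take bool operands and yield bool
Result type: bool


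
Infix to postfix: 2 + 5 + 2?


Left to right (same or higher precedence on left)
Postfix: 2 5 + 2 +


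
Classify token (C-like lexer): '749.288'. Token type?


Pattern: digits with a decimal point
Type: FLOAT_LITERAL


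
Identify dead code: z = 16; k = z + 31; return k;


z is read by k's definition; k is returned
No dead code


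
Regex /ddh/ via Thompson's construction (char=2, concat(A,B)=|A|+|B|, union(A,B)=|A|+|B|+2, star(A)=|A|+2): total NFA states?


Syntax tree has 3 char leaf(s), 0 union(s), 0 star(s)
chars contribute 3×2 = 6; each union adds +2; each star adds +2
Total: 6 + 0 + 0 = 6 states


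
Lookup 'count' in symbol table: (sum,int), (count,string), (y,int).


Lookup 'count' → type string


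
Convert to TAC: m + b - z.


Break into single-operator statements:
t1 = m + b
t2 = t1 - z


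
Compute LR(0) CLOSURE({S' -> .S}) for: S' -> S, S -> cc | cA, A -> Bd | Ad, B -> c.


Start: S' -> .S
For each item with dot before a nonterminal B, add B -> .γ for every B-production
Closure: [S' -> .S, S -> .cc, S -> .cA]


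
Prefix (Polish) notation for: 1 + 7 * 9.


'*' binds tighter: tree is (+ 1 (* 7 9))
Prefix: + 1 * 7 9


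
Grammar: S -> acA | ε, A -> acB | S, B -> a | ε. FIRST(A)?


Per alternative of A: FIRST(acB) = {a}; FIRST(S) = {a, ε}
FIRST(A) = {a, ε}


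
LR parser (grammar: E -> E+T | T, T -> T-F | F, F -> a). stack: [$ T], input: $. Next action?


lookahead ∉ {-} so T won't extend; reduce E -> T
Action: reduce (E -> T)


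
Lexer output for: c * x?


Scan left to right, longest-match per lexeme
Tokens: ID(c), OP(*), ID(x)


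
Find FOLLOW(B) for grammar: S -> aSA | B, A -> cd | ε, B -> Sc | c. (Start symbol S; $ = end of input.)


$ ∈ FOLLOW(S). For each A -> αBβ: add FIRST(β)\{ε} to FOLLOW(B); if β nullable, add FOLLOW(A).
FOLLOW(B) = {$, c}


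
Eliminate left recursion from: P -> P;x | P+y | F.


Left-recursive alternatives: P;x, P+y; non-recursive: F
Introduce P': P -> FP', P' -> ;xP' | +yP' | ε


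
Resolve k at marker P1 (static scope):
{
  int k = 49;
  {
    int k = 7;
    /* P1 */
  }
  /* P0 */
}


k declared in the same block as P1
k = 7


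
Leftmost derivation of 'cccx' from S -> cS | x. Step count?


Derivation: S => cS => ccS => cccS => cccx
Steps: 4


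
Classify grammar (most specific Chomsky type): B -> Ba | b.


Left-linear: every RHS is a terminal or one nonterminal followed by a terminal
Classification: Type 3 (Regular)


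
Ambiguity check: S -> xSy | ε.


balanced x^n…y^n: each string has a unique parse
Unambiguous


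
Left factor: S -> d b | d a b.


Common prefix: 'd'
Factored: S -> d S', S' -> b | a b


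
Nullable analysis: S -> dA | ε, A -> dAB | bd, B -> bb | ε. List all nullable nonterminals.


A nonterminal is nullable iff some alternative derives ε (directly, or every symbol in it is nullable)
Nullable: {B, S}


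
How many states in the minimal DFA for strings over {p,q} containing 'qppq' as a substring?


KMP-style automaton: 4 progress states + 1 absorbing accept = 5
Minimal DFA: 5 states


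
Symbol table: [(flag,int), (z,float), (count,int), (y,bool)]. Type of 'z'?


Lookup 'z' → type float


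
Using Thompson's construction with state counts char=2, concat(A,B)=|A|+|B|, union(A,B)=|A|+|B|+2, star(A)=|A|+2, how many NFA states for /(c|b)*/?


Syntax tree has 2 char leaf(s), 1 union(s), 1 star(s)
chars contribute 2×2 = 4; each union adds +2; each star adds +2
Total: 4 + 2 + 2 = 8 states


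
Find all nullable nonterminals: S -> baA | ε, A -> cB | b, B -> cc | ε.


A nonterminal is nullable iff some alternative derives ε (directly, or every symbol in it is nullable)
Nullable: {B, S}


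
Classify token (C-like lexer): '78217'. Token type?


Pattern: digits only
Type: INTEGER_LITERAL


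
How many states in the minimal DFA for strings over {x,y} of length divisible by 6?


Track length mod 6: states 0..5, accept at 0
Minimal DFA: 6 states


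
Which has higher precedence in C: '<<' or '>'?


'<<' is shift (level 8); '>' is relational (level 7)
Higher level binds tighter
'<<' has higher precedence than '>'


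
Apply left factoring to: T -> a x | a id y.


Common prefix: 'a'
Factored: T -> a T', T' -> x | id y


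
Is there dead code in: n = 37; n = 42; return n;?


first assignment to n is overwritten before any read
Dead: 'n = 37'


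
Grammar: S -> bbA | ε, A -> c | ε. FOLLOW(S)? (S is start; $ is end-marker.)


$ ∈ FOLLOW(S). For each A -> αBβ: add FIRST(β)\{ε} to FOLLOW(B); if β nullable, add FOLLOW(A).
FOLLOW(S) = {$}


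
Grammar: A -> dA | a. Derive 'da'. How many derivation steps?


Derivation: A => dA => da
Steps: 2


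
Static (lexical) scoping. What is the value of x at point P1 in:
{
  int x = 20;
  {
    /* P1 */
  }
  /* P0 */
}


P1's block does not declare x; resolves to the enclosing declaration at depth 0
x = 20


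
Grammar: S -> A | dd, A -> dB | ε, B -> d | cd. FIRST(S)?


Per alternative of S: FIRST(A) = {d, ε}; FIRST(dd) = {d}
FIRST(S) = {d, ε}


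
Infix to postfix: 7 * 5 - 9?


Left to right (same or higher precedence on left)
Postfix: 7 5 * 9 -


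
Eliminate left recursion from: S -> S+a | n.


Left-recursive alternatives: S+a; non-recursive: n
Introduce S': S -> nS', S' -> +aS' | ε


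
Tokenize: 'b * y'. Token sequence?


Scan left to right, longest-match per lexeme
Tokens: ID(b), OP(*), ID(y)


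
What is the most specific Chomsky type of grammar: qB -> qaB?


LHS has context (more than one symbol) and |LHS| ≤ |RHS|
Classification: Type 1 (Context-Sensitive)


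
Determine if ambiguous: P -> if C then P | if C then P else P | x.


dangling else: 'if C then if C then x else x' parses two ways
Ambiguous


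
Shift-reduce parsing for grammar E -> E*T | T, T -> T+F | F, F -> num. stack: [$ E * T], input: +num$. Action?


'+' can extend T; shift to build T -> T+F
Action: shift


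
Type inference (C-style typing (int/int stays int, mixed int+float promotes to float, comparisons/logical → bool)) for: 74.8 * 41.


Operand types: float * int
Rule: mixed int/float promotes to float; int/int stays int
Result type: float


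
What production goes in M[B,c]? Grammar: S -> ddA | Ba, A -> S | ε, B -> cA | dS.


For [B, c]: 'c' ∈ FIRST(cA)
Entry: B -> cA


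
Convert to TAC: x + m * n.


Break into single-operator statements:
t1 = m * n
t2 = x + t1


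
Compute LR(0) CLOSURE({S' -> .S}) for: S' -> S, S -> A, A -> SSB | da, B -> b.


Start: S' -> .S
For each item with dot before a nonterminal B, add B -> .γ for every B-production
Closure: [S' -> .S, S -> .A, A -> .SSB, A -> .da]


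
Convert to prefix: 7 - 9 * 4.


'*' binds tighter: tree is (- 7 (* 9 4))
Prefix: - 7 * 9 4


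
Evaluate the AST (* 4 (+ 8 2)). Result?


Evaluate inner: (+ 8 2) = 10
Evaluate root: (* 4 10) = 40
Result: 40


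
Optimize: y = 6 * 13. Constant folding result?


6 * 13 = 78 at compile time
Optimized: y = 78


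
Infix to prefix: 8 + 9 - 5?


left-to-right (same/higher precedence on left): tree is (- (+ 8 9) 5)
Prefix: - + 8 9 5


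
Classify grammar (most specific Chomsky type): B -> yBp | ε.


Single nonterminal LHS, but y^n p^n is not regular
Classification: Type 2 (Context-Free)


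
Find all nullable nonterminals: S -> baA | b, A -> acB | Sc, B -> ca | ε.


A nonterminal is nullable iff some alternative derives ε (directly, or every symbol in it is nullable)
Nullable: {B}


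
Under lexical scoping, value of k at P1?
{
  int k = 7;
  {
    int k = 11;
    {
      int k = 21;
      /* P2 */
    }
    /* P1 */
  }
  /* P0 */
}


k declared in the same block as P1
k = 11


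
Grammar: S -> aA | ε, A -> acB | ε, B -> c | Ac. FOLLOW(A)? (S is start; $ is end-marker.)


$ ∈ FOLLOW(S). For each A -> αBβ: add FIRST(β)\{ε} to FOLLOW(B); if β nullable, add FOLLOW(A).
FOLLOW(A) = {$, c}


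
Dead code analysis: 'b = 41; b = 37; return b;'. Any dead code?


first assignment to b is overwritten before any read
Dead: 'b = 41'


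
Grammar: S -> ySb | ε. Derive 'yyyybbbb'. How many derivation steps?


Derivation: S => ySb => yySbb => yyySbbb => yyyySbbbb => yyyybbbb
Steps: 5


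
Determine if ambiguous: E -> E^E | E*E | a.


'a^a*a' has two parse trees (no precedence encoded between ^ and *)
Ambiguous


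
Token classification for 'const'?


Pattern: reserved word
Type: KEYWORD


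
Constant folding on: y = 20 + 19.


20 + 19 = 39 at compile time
Optimized: y = 39


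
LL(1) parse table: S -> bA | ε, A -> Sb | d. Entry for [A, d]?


For [A, d]: 'd' ∈ FIRST(d)
Entry: A -> d


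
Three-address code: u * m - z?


Break into single-operator statements:
t1 = u * m
t2 = t1 - z


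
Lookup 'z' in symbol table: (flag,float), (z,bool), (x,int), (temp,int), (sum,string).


Lookup 'z' → type bool


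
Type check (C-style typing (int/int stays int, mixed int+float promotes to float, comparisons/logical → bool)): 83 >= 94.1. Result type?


Operand types: int >= float
Rule: comparison yields bool
Result type: bool


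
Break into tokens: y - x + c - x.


Scan left to right, longest-match per lexeme
Tokens: ID(y), OP(-), ID(x), OP(+), ID(c), OP(-), ID(x)


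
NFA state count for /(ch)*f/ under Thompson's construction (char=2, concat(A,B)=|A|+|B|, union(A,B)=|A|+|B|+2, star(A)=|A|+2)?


Syntax tree has 3 char leaf(s), 0 union(s), 1 star(s)
chars contribute 3×2 = 6; each union adds +2; each star adds +2
Total: 6 + 0 + 2 = 8 states


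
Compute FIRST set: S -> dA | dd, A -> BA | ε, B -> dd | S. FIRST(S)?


Per alternative of S: FIRST(dA) = {d}; FIRST(dd) = {d}
FIRST(S) = {d}


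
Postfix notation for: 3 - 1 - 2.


Left to right (same or higher precedence on left)
Postfix: 3 1 - 2 -


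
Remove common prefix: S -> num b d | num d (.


Common prefix: 'num'
Factored: S -> num S', S' -> b d | d (


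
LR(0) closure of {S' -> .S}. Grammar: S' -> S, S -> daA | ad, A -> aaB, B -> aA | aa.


Start: S' -> .S
For each item with dot before a nonterminal B, add B -> .γ for every B-production
Closure: [S' -> .S, S -> .daA, S -> .ad]


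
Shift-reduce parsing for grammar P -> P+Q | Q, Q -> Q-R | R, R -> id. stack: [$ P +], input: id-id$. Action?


no handle ('P+' is not any RHS); shift 'id'
Action: shift


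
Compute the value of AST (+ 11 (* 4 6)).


Evaluate inner: (* 4 6) = 24
Evaluate root: (+ 11 24) = 35
Result: 35


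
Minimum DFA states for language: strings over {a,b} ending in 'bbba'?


Track the longest suffix of input matching a prefix of 'bbba': 5 classes (prefixes of length 0..4)
Minimal DFA: 5 states


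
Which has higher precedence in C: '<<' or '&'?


'<<' is shift (level 8); '&' is bitwise AND (level 5)
Higher level binds tighter
'<<' has higher precedence than '&'


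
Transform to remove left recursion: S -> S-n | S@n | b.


Left-recursive alternatives: S-n, S@n; non-recursive: b
Introduce S': S -> bS', S' -> -nS' | @nS' | ε


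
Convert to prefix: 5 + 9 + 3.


left-to-right (same/higher precedence on left): tree is (+ (+ 5 9) 3)
Prefix: + + 5 9 3


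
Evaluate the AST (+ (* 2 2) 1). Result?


Evaluate inner: (* 2 2) = 4
Evaluate root: (+ 4 1) = 5
Result: 5


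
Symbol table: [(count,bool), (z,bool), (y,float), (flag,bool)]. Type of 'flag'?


Lookup 'flag' → type bool


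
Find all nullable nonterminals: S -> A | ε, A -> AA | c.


A nonterminal is nullable iff some alternative derives ε (directly, or every symbol in it is nullable)
Nullable: {S}


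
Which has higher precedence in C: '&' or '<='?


'<=' is relational (level 7); '&' is bitwise AND (level 5)
Higher level binds tighter
'<=' has higher precedence than '&'


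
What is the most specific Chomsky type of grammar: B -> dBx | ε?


Single nonterminal LHS, but d^n x^n is not regular
Classification: Type 2 (Context-Free)


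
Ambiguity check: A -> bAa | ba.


balanced b^n…a^n: each string has a unique parse
Unambiguous


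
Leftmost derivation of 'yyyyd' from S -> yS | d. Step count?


Derivation: S => yS => yyS => yyyS => yyyyS => yyyyd
Steps: 5


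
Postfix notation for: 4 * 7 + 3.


Left to right (same or higher precedence on left)
Postfix: 4 7 * 3 +


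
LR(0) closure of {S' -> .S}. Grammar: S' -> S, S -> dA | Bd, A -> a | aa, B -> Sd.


Start: S' -> .S
For each item with dot before a nonterminal B, add B -> .γ for every B-production
Closure: [S' -> .S, S -> .dA, S -> .Bd, B -> .Sd]


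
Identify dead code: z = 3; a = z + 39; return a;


z is read by a's definition; a is returned
No dead code


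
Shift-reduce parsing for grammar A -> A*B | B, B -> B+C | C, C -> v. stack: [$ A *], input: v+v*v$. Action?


no handle ('A*' is not any RHS); shift 'v'
Action: shift


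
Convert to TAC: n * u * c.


Break into single-operator statements:
t1 = n * u
t2 = t1 * c


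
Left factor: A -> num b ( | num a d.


Common prefix: 'num'
Factored: A -> num A', A' -> b ( | a d


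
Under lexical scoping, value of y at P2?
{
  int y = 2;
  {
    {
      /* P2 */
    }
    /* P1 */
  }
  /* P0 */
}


P2's block does not declare y; resolves to the enclosing declaration at depth 0
y = 2


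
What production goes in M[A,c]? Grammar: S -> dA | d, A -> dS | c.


For [A, c]: 'c' ∈ FIRST(c)
Entry: A -> c


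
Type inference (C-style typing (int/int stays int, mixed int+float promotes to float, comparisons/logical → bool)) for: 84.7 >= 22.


Operand types: float >= int
Rule: comparison yields bool
Result type: bool


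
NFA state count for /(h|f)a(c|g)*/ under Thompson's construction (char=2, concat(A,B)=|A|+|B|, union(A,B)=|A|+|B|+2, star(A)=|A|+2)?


Syntax tree has 5 char leaf(s), 2 union(s), 1 star(s)
chars contribute 5×2 = 10; each union adds +2; each star adds +2
Total: 10 + 4 + 2 = 16 states


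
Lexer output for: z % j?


Scan left to right, longest-match per lexeme
Tokens: ID(z), OP(%), ID(j)


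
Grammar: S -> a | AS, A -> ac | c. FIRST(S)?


Per alternative of S: FIRST(a) = {a}; FIRST(AS) = {a, c}
FIRST(S) = {a, c}


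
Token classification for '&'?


Pattern: operator symbol
Type: OPERATOR


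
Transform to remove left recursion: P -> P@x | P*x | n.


Left-recursive alternatives: P@x, P*x; non-recursive: n
Introduce P': P -> nP', P' -> @xP' | *xP' | ε


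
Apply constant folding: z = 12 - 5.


12 - 5 = 7 at compile time
Optimized: z = 7


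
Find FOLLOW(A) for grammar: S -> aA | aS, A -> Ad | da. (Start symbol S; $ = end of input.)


$ ∈ FOLLOW(S). For each A -> αBβ: add FIRST(β)\{ε} to FOLLOW(B); if β nullable, add FOLLOW(A).
FOLLOW(A) = {$, d}


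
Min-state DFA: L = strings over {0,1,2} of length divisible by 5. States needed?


Track length mod 5: states 0..4, accept at 0
Minimal DFA: 5 states


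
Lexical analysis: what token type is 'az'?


Pattern: letter/underscore followed by alphanumerics, not a keyword
Type: IDENTIFIER


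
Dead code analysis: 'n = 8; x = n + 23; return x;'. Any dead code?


n is read by x's definition; x is returned
No dead code


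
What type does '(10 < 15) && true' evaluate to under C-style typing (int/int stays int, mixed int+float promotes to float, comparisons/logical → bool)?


Operand types: bool && bool
Rule: logical operators take bool operands and yield bool
Result type: bool


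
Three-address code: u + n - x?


Break into single-operator statements:
t1 = u + n
t2 = t1 - x


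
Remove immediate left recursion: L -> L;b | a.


Left-recursive alternatives: L;b; non-recursive: a
Introduce L': L -> aL', L' -> ;bL' | ε


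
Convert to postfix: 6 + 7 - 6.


Left to right (same or higher precedence on left)
Postfix: 6 7 + 6 -


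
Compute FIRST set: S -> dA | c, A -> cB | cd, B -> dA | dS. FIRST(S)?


Per alternative of S: FIRST(dA) = {d}; FIRST(c) = {c}
FIRST(S) = {c, d}


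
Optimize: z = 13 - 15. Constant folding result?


13 - 15 = -2 at compile time
Optimized: z = -2


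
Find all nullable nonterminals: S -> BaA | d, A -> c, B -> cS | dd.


A nonterminal is nullable iff some alternative derives ε (directly, or every symbol in it is nullable)
Nullable: {}


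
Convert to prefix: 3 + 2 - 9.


left-to-right (same/higher precedence on left): tree is (- (+ 3 2) 9)
Prefix: - + 3 2 9


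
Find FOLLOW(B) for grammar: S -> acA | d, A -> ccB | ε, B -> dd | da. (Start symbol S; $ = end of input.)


$ ∈ FOLLOW(S). For each A -> αBβ: add FIRST(β)\{ε} to FOLLOW(B); if β nullable, add FOLLOW(A).
FOLLOW(B) = {$}


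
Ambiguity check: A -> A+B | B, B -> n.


precedence layered via separate nonterminal B: deterministic
Unambiguous


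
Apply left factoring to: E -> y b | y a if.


Common prefix: 'y'
Factored: E -> y E', E' -> b | a if


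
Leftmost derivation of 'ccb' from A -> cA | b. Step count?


Derivation: A => cA => ccA => ccb
Steps: 3


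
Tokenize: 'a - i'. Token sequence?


Scan left to right, longest-match per lexeme
Tokens: ID(a), OP(-), ID(i)


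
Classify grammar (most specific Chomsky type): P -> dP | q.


Right-linear: every RHS is a terminal or a terminal followed by one nonterminal
Classification: Type 3 (Regular)


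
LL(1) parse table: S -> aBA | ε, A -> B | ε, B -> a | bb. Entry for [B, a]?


For [B, a]: 'a' ∈ FIRST(a)
Entry: B -> a


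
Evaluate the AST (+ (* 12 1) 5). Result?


Evaluate inner: (* 12 1) = 12
Evaluate root: (+ 12 5) = 17
Result: 17


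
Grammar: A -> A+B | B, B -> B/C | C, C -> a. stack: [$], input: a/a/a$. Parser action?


no handle on stack; shift 'a'
Action: shift


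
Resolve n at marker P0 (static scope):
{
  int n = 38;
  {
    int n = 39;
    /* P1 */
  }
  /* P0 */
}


n declared in the same block as P0
n = 38


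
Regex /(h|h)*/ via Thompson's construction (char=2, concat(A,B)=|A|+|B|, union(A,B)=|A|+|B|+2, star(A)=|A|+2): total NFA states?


Syntax tree has 2 char leaf(s), 1 union(s), 1 star(s)
chars contribute 2×2 = 4; each union adds +2; each star adds +2
Total: 4 + 2 + 2 = 8 states


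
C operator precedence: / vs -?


'/' is multiplicative (level 10); '-' is additive (level 9)
Higher level binds tighter
'/' has higher precedence than '-'


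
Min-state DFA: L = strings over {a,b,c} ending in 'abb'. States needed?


Track the longest suffix of input matching a prefix of 'abb': 4 classes (prefixes of length 0..3)
Minimal DFA: 4 states


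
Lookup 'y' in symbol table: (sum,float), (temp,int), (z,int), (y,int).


Lookup 'y' → type int


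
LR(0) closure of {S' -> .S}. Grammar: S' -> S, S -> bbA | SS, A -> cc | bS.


Start: S' -> .S
For each item with dot before a nonterminal B, add B -> .γ for every B-production
Closure: [S' -> .S, S -> .bbA, S -> .SS]


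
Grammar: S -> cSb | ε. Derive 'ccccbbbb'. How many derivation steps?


Derivation: S => cSb => ccSbb => cccSbbb => ccccSbbbb => ccccbbbb
Steps: 5


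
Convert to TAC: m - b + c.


Break into single-operator statements:
t1 = m - b
t2 = t1 + c


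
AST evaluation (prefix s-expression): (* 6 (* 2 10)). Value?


Evaluate inner: (* 2 10) = 20
Evaluate root: (* 6 20) = 120
Result: 120


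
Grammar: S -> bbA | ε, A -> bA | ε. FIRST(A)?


Per alternative of A: FIRST(bA) = {b}; FIRST(ε) = {ε}
FIRST(A) = {b, ε}


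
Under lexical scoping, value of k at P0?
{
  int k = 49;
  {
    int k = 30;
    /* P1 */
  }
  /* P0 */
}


k declared in the same block as P0
k = 49


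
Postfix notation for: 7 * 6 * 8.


Left to right (same or higher precedence on left)
Postfix: 7 6 * 8 *


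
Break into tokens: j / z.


Scan left to right, longest-match per lexeme
Tokens: ID(j), OP(/), ID(z)


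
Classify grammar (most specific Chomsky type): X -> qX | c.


Right-linear: every RHS is a terminal or a terminal followed by one nonterminal
Classification: Type 3 (Regular)


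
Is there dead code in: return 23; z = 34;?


statement follows a return and is unreachable
Dead: 'z = 34'


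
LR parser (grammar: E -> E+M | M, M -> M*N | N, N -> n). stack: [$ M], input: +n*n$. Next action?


lookahead ∉ {*} so M won't extend; reduce E -> M
Action: reduce (E -> M)


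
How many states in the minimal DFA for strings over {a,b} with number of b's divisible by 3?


Track (count of b) mod 3: states 0..2, accept at 0
Minimal DFA: 3 states
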